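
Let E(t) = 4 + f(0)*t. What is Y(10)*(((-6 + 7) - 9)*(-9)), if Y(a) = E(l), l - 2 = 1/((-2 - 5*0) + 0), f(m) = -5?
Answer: -252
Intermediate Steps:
l = 3/2 (l = 2 + 1/((-2 - 5*0) + 0) = 2 + 1/((-2 + 0) + 0) = 2 + 1/(-2 + 0) = 2 + 1/(-2) = 2 - ½ = 3/2 ≈ 1.5000)
E(t) = 4 - 5*t
Y(a) = -7/2 (Y(a) = 4 - 5*3/2 = 4 - 15/2 = -7/2)
Y(10)*(((-6 + 7) - 9)*(-9)) = -7*((-6 + 7) - 9)*(-9)/2 = -7*(1 - 9)*(-9)/2 = -(-28)*(-9) = -7/2*72 = -252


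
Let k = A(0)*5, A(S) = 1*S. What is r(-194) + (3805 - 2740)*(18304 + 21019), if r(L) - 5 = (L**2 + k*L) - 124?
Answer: 41916512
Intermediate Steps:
A(S) = S
k = 0 (k = 0*5 = 0)
r(L) = -119 + L**2 (r(L) = 5 + ((L**2 + 0*L) - 124) = 5 + ((L**2 + 0) - 124) = 5 + (L**2 - 124) = 5 + (-124 + L**2) = -119 + L**2)
r(-194) + (3805 - 2740)*(18304 + 21019) = (-119 + (-194)**2) + (3805 - 2740)*(18304 + 21019) = (-119 + 37636) + 1065*39323 = 37517 + 41878995 = 41916512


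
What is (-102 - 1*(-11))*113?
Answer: -10283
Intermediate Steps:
(-102 - 1*(-11))*113 = (-102 + 11)*113 = -91*113 = -10283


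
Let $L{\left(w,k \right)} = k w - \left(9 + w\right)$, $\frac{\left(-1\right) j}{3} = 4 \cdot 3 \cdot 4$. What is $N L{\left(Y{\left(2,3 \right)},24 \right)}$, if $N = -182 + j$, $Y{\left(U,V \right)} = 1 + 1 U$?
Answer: $-19560$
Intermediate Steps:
$Y{\left(U,V \right)} = 1 + U$
$j = -144$ ($j = - 3 \cdot 4 \cdot 3 \cdot 4 = - 3 \cdot 12 \cdot 4 = \left(-3\right) 48 = -144$)
$N = -326$ ($N = -182 - 144 = -326$)
$L{\left(w,k \right)} = -9 - w + k w$
$N L{\left(Y{\left(2,3 \right)},24 \right)} = - 326 \left(-9 - \left(1 + 2\right) + 24 \left(1 + 2\right)\right) = - 326 \left(-9 - 3 + 24 \cdot 3\right) = - 326 \left(-9 - 3 + 72\right) = \left(-326\right) 60 = -19560$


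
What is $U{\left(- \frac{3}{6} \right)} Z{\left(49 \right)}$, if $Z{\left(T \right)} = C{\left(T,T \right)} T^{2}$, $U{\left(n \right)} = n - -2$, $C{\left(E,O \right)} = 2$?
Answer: $7203$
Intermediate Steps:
$U{\left(n \right)} = 2 + n$ ($U{\left(n \right)} = n + 2 = 2 + n$)
$Z{\left(T \right)} = 2 T^{2}$
$U{\left(- \frac{3}{6} \right)} Z{\left(49 \right)} = \left(2 - \frac{3}{6}\right) 2 \cdot 49^{2} = \left(2 - \frac{1}{2}\right) 2 \cdot 2401 = \left(2 - \frac{1}{2}\right) 4802 = \frac{3}{2} \cdot 4802 = 7203$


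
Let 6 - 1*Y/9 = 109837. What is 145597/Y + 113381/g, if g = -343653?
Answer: -54036527780/113231257929 ≈ -0.47722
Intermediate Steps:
Y = -988479 (Y = 54 - 9*109837 = 54 - 988533 = -988479)
145597/Y + 113381/g = 145597/(-988479) + 113381/(-343653) = 145597*(-1/988479) + 113381*(-1/343653) = -145597/988479 - 113381/343653 = -54036527780/113231257929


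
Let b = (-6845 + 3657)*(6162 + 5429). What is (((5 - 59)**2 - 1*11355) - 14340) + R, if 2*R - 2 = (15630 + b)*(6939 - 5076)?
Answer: -34406352035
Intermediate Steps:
b = -36952108 (b = -3188*11591 = -36952108)
R = -34406329256 (R = 1 + ((15630 - 36952108)*(6939 - 5076))/2 = 1 + (-36936478*1863)/2 = 1 + (1/2)*(-68812658514) = 1 - 34406329257 = -34406329256)
(((5 - 59)**2 - 1*11355) - 14340) + R = (((5 - 59)**2 - 1*11355) - 14340) - 34406329256 = (((-54)**2 - 11355) - 14340) - 34406329256 = ((2916 - 11355) - 14340) - 34406329256 = (-8439 - 14340) - 34406329256 = -22779 - 34406329256 = -34406352035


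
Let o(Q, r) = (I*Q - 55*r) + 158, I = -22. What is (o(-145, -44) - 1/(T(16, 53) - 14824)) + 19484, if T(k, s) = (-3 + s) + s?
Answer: 371734693/14721 ≈ 25252.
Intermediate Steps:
T(k, s) = -3 + 2*s
o(Q, r) = 158 - 55*r - 22*Q (o(Q, r) = (-22*Q - 55*r) + 158 = (-55*r - 22*Q) + 158 = 158 - 55*r - 22*Q)
(o(-145, -44) - 1/(T(16, 53) - 14824)) + 19484 = ((158 - 55*(-44) - 22*(-145)) - 1/((-3 + 2*53) - 14824)) + 19484 = ((158 + 2420 + 3190) - 1/((-3 + 106) - 14824)) + 19484 = (5768 - 1/(103 - 14824)) + 19484 = (5768 - 1/(-14721)) + 19484 = (5768 - 1*(-1/14721)) + 19484 = (5768 + 1/14721) + 19484 = 84910729/14721 + 19484 = 371734693/14721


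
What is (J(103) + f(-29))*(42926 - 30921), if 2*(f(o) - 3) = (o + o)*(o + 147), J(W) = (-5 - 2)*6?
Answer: -41549305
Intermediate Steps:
J(W) = -42 (J(W) = -7*6 = -42)
f(o) = 3 + o*(147 + o) (f(o) = 3 + ((o + o)*(o + 147))/2 = 3 + ((2*o)*(147 + o))/2 = 3 + (2*o*(147 + o))/2 = 3 + o*(147 + o))
(J(103) + f(-29))*(42926 - 30921) = (-42 + (3 + (-29)² + 147*(-29)))*(42926 - 30921) = (-42 + (3 + 841 - 4263))*12005 = (-42 - 3419)*12005 = -3461*12005 = -41549305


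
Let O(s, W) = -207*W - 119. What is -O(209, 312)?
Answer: 64703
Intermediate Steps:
O(s, W) = -119 - 207*W
-O(209, 312) = -(-119 - 207*312) = -(-119 - 64584) = -1*(-64703) = 64703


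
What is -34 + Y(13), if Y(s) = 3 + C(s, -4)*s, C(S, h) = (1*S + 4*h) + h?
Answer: -122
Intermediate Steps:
C(S, h) = S + 5*h (C(S, h) = (S + 4*h) + h = S + 5*h)
Y(s) = 3 + s*(-20 + s) (Y(s) = 3 + (s + 5*(-4))*s = 3 + (s - 20)*s = 3 + (-20 + s)*s = 3 + s*(-20 + s))
-34 + Y(13) = -34 + (3 + 13*(-20 + 13)) = -34 + (3 + 13*(-7)) = -34 + (3 - 91) = -34 - 88 = -122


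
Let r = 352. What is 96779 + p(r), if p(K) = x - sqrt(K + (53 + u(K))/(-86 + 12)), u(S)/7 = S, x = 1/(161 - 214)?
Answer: 5129286/53 - sqrt(1741294)/74 ≈ 96761.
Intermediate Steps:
x = -1/53 (x = 1/(-53) = -1/53 ≈ -0.018868)
u(S) = 7*S
p(K) = -1/53 - sqrt(-53/74 + 67*K/74) (p(K) = -1/53 - sqrt(K + (53 + 7*K)/(-86 + 12)) = -1/53 - sqrt(K + (53 + 7*K)/(-74)) = -1/53 - sqrt(K + (53 + 7*K)*(-1/74)) = -1/53 - sqrt(K + (-53/74 - 7*K/74)) = -1/53 - sqrt(-53/74 + 67*K/74))
96779 + p(r) = 96779 + (-1/53 - sqrt(-3922 + 4958*352)/74) = 96779 + (-1/53 - sqrt(-3922 + 1745216)/74) = 96779 + (-1/53 - sqrt(1741294)/74) = 5129286/53 - sqrt(1741294)/74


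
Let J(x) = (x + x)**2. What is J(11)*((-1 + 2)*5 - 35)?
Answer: -14520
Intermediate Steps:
J(x) = 4*x**2 (J(x) = (2*x)**2 = 4*x**2)
J(11)*((-1 + 2)*5 - 35) = (4*11**2)*((-1 + 2)*5 - 35) = (4*121)*(1*5 - 35) = 484*(5 - 35) = 484*(-30) = -14520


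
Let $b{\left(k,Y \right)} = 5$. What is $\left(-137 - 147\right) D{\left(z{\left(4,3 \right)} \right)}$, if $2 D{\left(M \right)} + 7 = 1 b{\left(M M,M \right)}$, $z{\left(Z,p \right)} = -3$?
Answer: $284$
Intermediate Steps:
$D{\left(M \right)} = -1$ ($D{\left(M \right)} = - \frac{7}{2} + \frac{1 \cdot 5}{2} = - \frac{7}{2} + \frac{1}{2} \cdot 5 = - \frac{7}{2} + \frac{5}{2} = -1$)
$\left(-137 - 147\right) D{\left(z{\left(4,3 \right)} \right)} = \left(-137 - 147\right) \left(-1\right) = \left(-284\right) \left(-1\right) = 284$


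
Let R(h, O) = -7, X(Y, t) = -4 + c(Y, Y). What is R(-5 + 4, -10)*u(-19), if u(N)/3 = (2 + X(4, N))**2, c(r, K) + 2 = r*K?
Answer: -3024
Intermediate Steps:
c(r, K) = -2 + K*r (c(r, K) = -2 + r*K = -2 + K*r)
X(Y, t) = -6 + Y**2 (X(Y, t) = -4 + (-2 + Y*Y) = -4 + (-2 + Y**2) = -6 + Y**2)
u(N) = 432 (u(N) = 3*(2 + (-6 + 4**2))**2 = 3*(2 + (-6 + 16))**2 = 3*(2 + 10)**2 = 3*12**2 = 3*144 = 432)
R(-5 + 4, -10)*u(-19) = -7*432 = -3024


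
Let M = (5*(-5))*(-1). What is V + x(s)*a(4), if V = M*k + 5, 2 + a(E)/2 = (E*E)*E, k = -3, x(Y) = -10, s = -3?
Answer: -1310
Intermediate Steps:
M = 25 (M = -25*(-1) = 25)
a(E) = -4 + 2*E³ (a(E) = -4 + 2*((E*E)*E) = -4 + 2*(E²*E) = -4 + 2*E³)
V = -70 (V = 25*(-3) + 5 = -75 + 5 = -70)
V + x(s)*a(4) = -70 - 10*(-4 + 2*4³) = -70 - 10*(-4 + 2*64) = -70 - 10*(-4 + 128) = -70 - 10*124 = -70 - 1240 = -1310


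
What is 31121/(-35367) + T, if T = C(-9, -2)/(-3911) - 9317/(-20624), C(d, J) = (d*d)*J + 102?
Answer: -1177739179835/2852718630288 ≈ -0.41285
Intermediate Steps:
C(d, J) = 102 + J*d² (C(d, J) = d²*J + 102 = J*d² + 102 = 102 + J*d²)
T = 37676227/80660464 (T = (102 - 2*(-9)²)/(-3911) - 9317/(-20624) = (102 - 2*81)*(-1/3911) - 9317*(-1/20624) = (102 - 162)*(-1/3911) + 9317/20624 = -60*(-1/3911) + 9317/20624 = 60/3911 + 9317/20624 = 37676227/80660464 ≈ 0.46710)
31121/(-35367) + T = 31121/(-35367) + 37676227/80660464 = 31121*(-1/35367) + 37676227/80660464 = -31121/35367 + 37676227/80660464 = -1177739179835/2852718630288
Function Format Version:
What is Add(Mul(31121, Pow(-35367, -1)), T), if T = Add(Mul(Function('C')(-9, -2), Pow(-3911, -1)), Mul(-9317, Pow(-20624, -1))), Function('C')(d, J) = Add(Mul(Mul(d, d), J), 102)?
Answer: Rational(-1177739179835, 2852718630288) ≈ -0.41285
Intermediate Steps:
Function('C')(d, J) = Add(102, Mul(J, Pow(d, 2))) (Function('C')(d, J) = Add(Mul(Pow(d, 2), J), 102) = Add(Mul(J, Pow(d, 2)), 102) = Add(102, Mul(J, Pow(d, 2))))
T = Rational(37676227, 80660464) (T = Add(Mul(Add(102, Mul(-2, Pow(-9, 2))), Pow(-3911, -1)), Mul(-9317, Pow(-20624, -1))) = Add(Mul(Add(102, Mul(-2, 81)), Rational(-1, 3911)), Mul(-9317, Rational(-1, 20624))) = Add(Mul(Add(102, -162), Rational(-1, 3911)), Rational(9317, 20624)) = Add(Mul(-60, Rational(-1, 3911)), Rational(9317, 20624)) = Add(Rational(60, 3911), Rational(9317, 20624)) = Rational(37676227, 80660464) ≈ 0.46710)
Add(Mul(31121, Pow(-35367, -1)), T) = Add(Mul(31121, Pow(-35367, -1)), Rational(37676227, 80660464)) = Add(Mul(31121, Rational(-1, 35367)), Rational(37676227, 80660464)) = Add(Rational(-31121, 35367), Rational(37676227, 80660464)) = Rational(-1177739179835, 2852718630288)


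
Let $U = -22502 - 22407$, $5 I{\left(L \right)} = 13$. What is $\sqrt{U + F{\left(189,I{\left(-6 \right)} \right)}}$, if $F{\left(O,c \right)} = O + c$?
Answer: $\frac{273 i \sqrt{15}}{5} \approx 211.46 i$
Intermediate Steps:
$I{\left(L \right)} = \frac{13}{5}$ ($I{\left(L \right)} = \frac{1}{5} \cdot 13 = \frac{13}{5}$)
$U = -44909$
$\sqrt{U + F{\left(189,I{\left(-6 \right)} \right)}} = \sqrt{-44909 + \left(189 + \frac{13}{5}\right)} = \sqrt{-44909 + \frac{958}{5}} = \sqrt{- \frac{223587}{5}} = \frac{273 i \sqrt{15}}{5}$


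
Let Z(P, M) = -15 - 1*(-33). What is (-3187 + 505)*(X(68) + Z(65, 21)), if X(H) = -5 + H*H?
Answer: -12436434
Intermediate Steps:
Z(P, M) = 18 (Z(P, M) = -15 + 33 = 18)
X(H) = -5 + H²
(-3187 + 505)*(X(68) + Z(65, 21)) = (-3187 + 505)*((-5 + 68²) + 18) = -2682*((-5 + 4624) + 18) = -2682*(4619 + 18) = -2682*4637 = -12436434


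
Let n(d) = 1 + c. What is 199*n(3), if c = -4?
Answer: -597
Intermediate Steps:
n(d) = -3 (n(d) = 1 - 4 = -3)
199*n(3) = 199*(-3) = -597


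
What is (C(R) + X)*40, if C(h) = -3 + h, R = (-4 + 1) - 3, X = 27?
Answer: 720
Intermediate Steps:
R = -6 (R = -3 - 3 = -6)
(C(R) + X)*40 = ((-3 - 6) + 27)*40 = (-9 + 27)*40 = 18*40 = 720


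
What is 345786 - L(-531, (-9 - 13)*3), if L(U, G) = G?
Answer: 345852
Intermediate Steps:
345786 - L(-531, (-9 - 13)*3) = 345786 - (-9 - 13)*3 = 345786 - (-22)*3 = 345786 - 1*(-66) = 345786 + 66 = 345852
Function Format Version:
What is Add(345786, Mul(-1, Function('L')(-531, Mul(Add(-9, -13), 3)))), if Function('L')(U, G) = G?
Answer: 345852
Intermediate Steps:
Add(345786, Mul(-1, Function('L')(-531, Mul(Add(-9, -13), 3)))) = Add(345786, Mul(-1, Mul(Add(-9, -13), 3))) = Add(345786, Mul(-1, Mul(-22, 3))) = Add(345786, Mul(-1, -66)) = Add(345786, 66) = 345852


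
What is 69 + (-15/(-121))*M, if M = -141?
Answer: 6234/121 ≈ 51.521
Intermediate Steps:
69 + (-15/(-121))*M = 69 - 15/(-121)*(-141) = 69 - 15*(-1/121)*(-141) = 69 + (15/121)*(-141) = 69 - 2115/121 = 6234/121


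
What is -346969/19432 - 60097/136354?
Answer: -3462743995/189259352 ≈ -18.296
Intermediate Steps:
-346969/19432 - 60097/136354 = -346969*1/19432 - 60097*1/136354 = -49567/2776 - 60097/136354 = -3462743995/189259352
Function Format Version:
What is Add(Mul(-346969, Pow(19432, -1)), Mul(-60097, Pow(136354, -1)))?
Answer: Rational(-3462743995, 189259352) ≈ -18.296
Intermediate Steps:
Add(Mul(-346969, Pow(19432, -1)), Mul(-60097, Pow(136354, -1))) = Add(Mul(-346969, Rational(1, 19432)), Mul(-60097, Rational(1, 136354))) = Add(Rational(-49567, 2776), Rational(-60097, 136354)) = Rational(-3462743995, 189259352)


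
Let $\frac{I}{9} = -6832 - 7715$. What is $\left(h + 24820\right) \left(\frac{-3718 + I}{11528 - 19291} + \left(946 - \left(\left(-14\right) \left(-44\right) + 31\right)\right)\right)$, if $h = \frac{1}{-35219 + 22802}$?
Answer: $\frac{756846072017542}{96393171} \approx 7.8517 \cdot 10^{6}$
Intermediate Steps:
$h = - \frac{1}{12417}$ ($h = \frac{1}{-12417} = - \frac{1}{12417} \approx -8.0535 \cdot 10^{-5}$)
$I = -130923$ ($I = 9 \left(-6832 - 7715\right) = 9 \left(-14547\right) = -130923$)
$\left(h + 24820\right) \left(\frac{-3718 + I}{11528 - 19291} + \left(946 - \left(\left(-14\right) \left(-44\right) + 31\right)\right)\right) = \left(- \frac{1}{12417} + 24820\right) \left(\frac{-3718 - 130923}{11528 - 19291} + \left(946 - \left(\left(-14\right) \left(-44\right) + 31\right)\right)\right) = \frac{308189939 \left(- \frac{134641}{-7763} + \left(946 - \left(616 + 31\right)\right)\right)}{12417} = \frac{308189939 \left(\left(-134641\right) \left(- \frac{1}{7763}\right) + \left(946 - 647\right)\right)}{12417} = \frac{308189939 \left(\frac{134641}{7763} + \left(946 - 647\right)\right)}{12417} = \frac{308189939 \left(\frac{134641}{7763} + 299\right)}{12417} = \frac{308189939}{12417} \cdot \frac{2455778}{7763} = \frac{756846072017542}{96393171}$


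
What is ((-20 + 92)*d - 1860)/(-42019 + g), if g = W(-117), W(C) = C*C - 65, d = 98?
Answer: -1732/9465 ≈ -0.18299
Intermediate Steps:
W(C) = -65 + C**2 (W(C) = C**2 - 65 = -65 + C**2)
g = 13624 (g = -65 + (-117)**2 = -65 + 13689 = 13624)
((-20 + 92)*d - 1860)/(-42019 + g) = ((-20 + 92)*98 - 1860)/(-42019 + 13624) = (72*98 - 1860)/(-28395) = (7056 - 1860)*(-1/28395) = 5196*(-1/28395) = -1732/9465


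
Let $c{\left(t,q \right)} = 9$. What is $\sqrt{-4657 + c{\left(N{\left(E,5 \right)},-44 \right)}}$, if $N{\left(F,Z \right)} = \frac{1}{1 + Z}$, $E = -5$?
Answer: $2 i \sqrt{1162} \approx 68.176 i$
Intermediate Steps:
$\sqrt{-4657 + c{\left(N{\left(E,5 \right)},-44 \right)}} = \sqrt{-4657 + 9} = \sqrt{-4648} = 2 i \sqrt{1162}$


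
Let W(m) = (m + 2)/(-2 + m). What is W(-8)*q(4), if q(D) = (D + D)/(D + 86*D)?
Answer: 2/145 ≈ 0.013793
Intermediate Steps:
W(m) = (2 + m)/(-2 + m)
q(D) = 2/87 (q(D) = (2*D)/((87*D)) = (2*D)*(1/(87*D)) = 2/87)
W(-8)*q(4) = ((2 - 8)/(-2 - 8))*(2/87) = (-6/(-10))*(2/87) = -⅒*(-6)*(2/87) = (⅗)*(2/87) = 2/145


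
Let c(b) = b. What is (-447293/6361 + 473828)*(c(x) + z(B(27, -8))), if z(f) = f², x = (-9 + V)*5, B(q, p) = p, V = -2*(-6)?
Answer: 238072236585/6361 ≈ 3.7427e+7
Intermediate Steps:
V = 12
x = 15 (x = (-9 + 12)*5 = 3*5 = 15)
(-447293/6361 + 473828)*(c(x) + z(B(27, -8))) = (-447293/6361 + 473828)*(15 + (-8)²) = (-447293*1/6361 + 473828)*(15 + 64) = (-447293/6361 + 473828)*79 = (3013572615/6361)*79 = 238072236585/6361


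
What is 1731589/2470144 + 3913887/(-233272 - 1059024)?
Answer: -928767368923/399019651328 ≈ -2.3276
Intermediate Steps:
1731589/2470144 + 3913887/(-233272 - 1059024) = 1731589*(1/2470144) + 3913887/(-1292296) = 1731589/2470144 + 3913887*(-1/1292296) = 1731589/2470144 - 3913887/1292296 = -928767368923/399019651328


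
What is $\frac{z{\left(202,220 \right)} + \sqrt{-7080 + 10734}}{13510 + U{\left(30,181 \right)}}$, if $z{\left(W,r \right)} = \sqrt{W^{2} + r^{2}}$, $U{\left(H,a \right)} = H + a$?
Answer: $\frac{2 \sqrt{22301}}{13721} + \frac{3 \sqrt{406}}{13721} \approx 0.026173$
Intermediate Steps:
$\frac{z{\left(202,220 \right)} + \sqrt{-7080 + 10734}}{13510 + U{\left(30,181 \right)}} = \frac{\sqrt{202^{2} + 220^{2}} + \sqrt{-7080 + 10734}}{13510 + \left(30 + 181\right)} = \frac{\sqrt{40804 + 48400} + \sqrt{3654}}{13510 + 211} = \frac{\sqrt{89204} + 3 \sqrt{406}}{13721} = \left(2 \sqrt{22301} + 3 \sqrt{406}\right) \frac{1}{13721} = \frac{2 \sqrt{22301}}{13721} + \frac{3 \sqrt{406}}{13721}$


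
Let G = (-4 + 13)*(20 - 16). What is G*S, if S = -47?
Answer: -1692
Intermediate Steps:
G = 36 (G = 9*4 = 36)
G*S = 36*(-47) = -1692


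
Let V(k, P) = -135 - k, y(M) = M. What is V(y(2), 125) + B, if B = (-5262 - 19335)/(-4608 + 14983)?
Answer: -1445972/10375 ≈ -139.37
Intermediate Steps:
B = -24597/10375 ≈ -2.3708
V(y(2), 125) + B = (-135 - 1*2) - 24597/10375 = (-135 - 2) - 24597/10375 = -137 - 24597/10375 = -1445972/10375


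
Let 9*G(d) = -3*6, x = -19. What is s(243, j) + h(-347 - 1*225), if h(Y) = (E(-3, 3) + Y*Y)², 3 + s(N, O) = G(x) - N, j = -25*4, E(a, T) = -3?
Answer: 107047406513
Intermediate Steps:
G(d) = -2 (G(d) = (-3*6)/9 = (⅑)*(-18) = -2)
j = -100
s(N, O) = -5 - N (s(N, O) = -3 + (-2 - N) = -5 - N)
h(Y) = (-3 + Y²)² (h(Y) = (-3 + Y*Y)² = (-3 + Y²)²)
s(243, j) + h(-347 - 1*225) = (-5 - 1*243) + (-3 + (-347 - 1*225)²)² = (-5 - 243) + (-3 + (-347 - 225)²)² = -248 + (-3 + (-572)²)² = -248 + (-3 + 327184)² = -248 + 327181² = -248 + 107047406761 = 107047406513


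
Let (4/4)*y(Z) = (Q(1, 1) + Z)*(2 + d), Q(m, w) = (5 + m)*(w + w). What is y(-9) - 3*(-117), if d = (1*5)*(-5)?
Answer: 282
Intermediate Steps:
Q(m, w) = 2*w*(5 + m) (Q(m, w) = (5 + m)*(2*w) = 2*w*(5 + m))
d = -25 (d = 5*(-5) = -25)
y(Z) = -276 - 23*Z (y(Z) = (2*1*(5 + 1) + Z)*(2 - 25) = (2*1*6 + Z)*(-23) = (12 + Z)*(-23) = -276 - 23*Z)
y(-9) - 3*(-117) = (-276 - 23*(-9)) - 3*(-117) = (-276 + 207) + 351 = -69 + 351 = 282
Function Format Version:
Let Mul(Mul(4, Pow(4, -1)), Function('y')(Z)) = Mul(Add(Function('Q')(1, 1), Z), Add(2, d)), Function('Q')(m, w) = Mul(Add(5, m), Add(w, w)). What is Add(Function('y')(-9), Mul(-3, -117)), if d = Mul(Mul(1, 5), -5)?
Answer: 282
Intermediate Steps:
Function('Q')(m, w) = Mul(2, w, Add(5, m)) (Function('Q')(m, w) = Mul(Add(5, m), Mul(2, w)) = Mul(2, w, Add(5, m)))
d = -25 (d = Mul(5, -5) = -25)
Function('y')(Z) = Add(-276, Mul(-23, Z)) (Function('y')(Z) = Mul(Add(Mul(2, 1, Add(5, 1)), Z), Add(2, -25)) = Mul(Add(Mul(2, 1, 6), Z), -23) = Mul(Add(12, Z), -23) = Add(-276, Mul(-23, Z)))
Add(Function('y')(-9), Mul(-3, -117)) = Add(Add(-276, Mul(-23, -9)), Mul(-3, -117)) = Add(Add(-276, 207), 351) = Add(-69, 351) = 282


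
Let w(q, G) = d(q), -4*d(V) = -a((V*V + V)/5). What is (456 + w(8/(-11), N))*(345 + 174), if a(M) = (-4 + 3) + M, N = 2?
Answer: 572400429/2420 ≈ 2.3653e+5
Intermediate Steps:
a(M) = -1 + M
d(V) = -¼ + V/20 + V²/20 (d(V) = -(-1)*(-1 + (V*V + V)/5)/4 = -(-1)*(-1 + (V² + V)*(⅕))/4 = -(-1)*(-1 + (V + V²)*(⅕))/4 = -(-1)*(-1 + (V/5 + V²/5))/4 = -(-1)*(-1 + V/5 + V²/5)/4 = -(1 - V/5 - V²/5)/4 = -¼ + V/20 + V²/20)
w(q, G) = -¼ + q*(1 + q)/20
(456 + w(8/(-11), N))*(345 + 174) = (456 + (-¼ + (8/(-11))*(1 + 8/(-11))/20))*(345 + 174) = (456 + (-¼ + (8*(-1/11))*(1 + 8*(-1/11))/20))*519 = (456 + (-¼ + (1/20)*(-8/11)*(1 - 8/11)))*519 = (456 + (-¼ + (1/20)*(-8/11)*(3/11)))*519 = (456 + (-¼ - 6/605))*519 = (456 - 629/2420)*519 = (1102891/2420)*519 = 572400429/2420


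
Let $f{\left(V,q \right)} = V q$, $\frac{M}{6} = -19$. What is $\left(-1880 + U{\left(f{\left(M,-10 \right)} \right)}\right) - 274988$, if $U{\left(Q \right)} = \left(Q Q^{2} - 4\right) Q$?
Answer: $1688959878572$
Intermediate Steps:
$M = -114$ ($M = 6 \left(-19\right) = -114$)
$U{\left(Q \right)} = Q \left(-4 + Q^{3}\right)$ ($U{\left(Q \right)} = \left(Q^{3} - 4\right) Q = \left(-4 + Q^{3}\right) Q = Q \left(-4 + Q^{3}\right)$)
$\left(-1880 + U{\left(f{\left(M,-10 \right)} \right)}\right) - 274988 = \left(-1880 + \left(-114\right) \left(-10\right) \left(-4 + \left(\left(-114\right) \left(-10\right)\right)^{3}\right)\right) - 274988 = \left(-1880 + 1140 \left(-4 + 1140^{3}\right)\right) - 274988 = \left(-1880 + 1140 \left(-4 + 1481544000\right)\right) - 274988 = \left(-1880 + 1140 \cdot 1481543996\right) - 274988 = \left(-1880 + 1688960155440\right) - 274988 = 1688960153560 - 274988 = 1688959878572$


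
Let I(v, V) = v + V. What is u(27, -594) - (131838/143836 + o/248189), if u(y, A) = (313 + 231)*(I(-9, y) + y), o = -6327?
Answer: 62419127689065/2549893786 ≈ 24479.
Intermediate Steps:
I(v, V) = V + v
u(y, A) = -4896 + 1088*y (u(y, A) = (313 + 231)*((y - 9) + y) = 544*((-9 + y) + y) = 544*(-9 + 2*y) = -4896 + 1088*y)
u(27, -594) - (131838/143836 + o/248189) = (-4896 + 1088*27) - (131838/143836 - 6327/248189) = (-4896 + 29376) - (131838*(1/143836) - 6327*1/248189) = 24480 - (9417/10274 - 6327/248189) = 24480 - 1*2272192215/2549893786 = 24480 - 2272192215/2549893786 = 62419127689065/2549893786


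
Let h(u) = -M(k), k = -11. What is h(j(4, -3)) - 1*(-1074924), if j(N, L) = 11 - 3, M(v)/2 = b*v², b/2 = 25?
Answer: 1062824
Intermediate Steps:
b = 50 (b = 2*25 = 50)
M(v) = 100*v² (M(v) = 2*(50*v²) = 100*v²)
j(N, L) = 8
h(u) = -12100 (h(u) = -100*(-11)² = -100*121 = -1*12100 = -12100)
h(j(4, -3)) - 1*(-1074924) = -12100 - 1*(-1074924) = -12100 + 1074924 = 1062824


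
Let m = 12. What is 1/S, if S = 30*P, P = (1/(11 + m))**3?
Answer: 12167/30 ≈ 405.57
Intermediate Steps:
P = 1/12167 (P = (1/(11 + 12))**3 = (1/23)**3 = 1/12167 ≈ 8.2190e-5)
S = 30/12167 (S = 30*(1/12167) = 30/12167 ≈ 0.0024657)
1/S = 1/(30/12167) = 12167/30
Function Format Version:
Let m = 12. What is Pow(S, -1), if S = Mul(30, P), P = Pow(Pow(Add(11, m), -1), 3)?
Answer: Rational(12167, 30) ≈ 405.57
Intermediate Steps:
P = Rational(1, 12167) (P = Pow(Pow(Add(11, 12), -1), 3) = Pow(Pow(23, -1), 3) = Pow(Rational(1, 23), 3) = Rational(1, 12167) ≈ 8.2190e-5)
S = Rational(30, 12167) (S = Mul(30, Rational(1, 12167)) = Rational(30, 12167) ≈ 0.0024657)
Pow(S, -1) = Pow(Rational(30, 12167), -1) = Rational(12167, 30)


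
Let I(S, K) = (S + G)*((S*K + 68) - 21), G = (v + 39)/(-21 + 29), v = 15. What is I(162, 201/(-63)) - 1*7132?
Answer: -2419771/28 ≈ -86420.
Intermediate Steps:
G = 27/4 (G = (15 + 39)/(-21 + 29) = 54/8 = 54*(1/8) = 27/4 ≈ 6.7500)
I(S, K) = (47 + K*S)*(27/4 + S) (I(S, K) = (S + 27/4)*((S*K + 68) - 21) = (27/4 + S)*((K*S + 68) - 21) = (27/4 + S)*((68 + K*S) - 21) = (27/4 + S)*(47 + K*S) = (47 + K*S)*(27/4 + S))
I(162, 201/(-63)) - 1*7132 = (1269/4 + 47*162 + (201/(-63))*162**2 + (27/4)*(201/(-63))*162) - 1*7132 = (1269/4 + 7614 + (201*(-1/63))*26244 + (27/4)*(201*(-1/63))*162) - 7132 = (1269/4 + 7614 - 67/21*26244 + (27/4)*(-67/21)*162) - 7132 = (1269/4 + 7614 - 586116/7 - 48843/14) - 7132 = -2220075/28 - 7132 = -2419771/28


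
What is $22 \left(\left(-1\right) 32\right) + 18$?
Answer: $-686$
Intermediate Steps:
$22 \left(\left(-1\right) 32\right) + 18 = 22 \left(-32\right) + 18 = -704 + 18 = -686$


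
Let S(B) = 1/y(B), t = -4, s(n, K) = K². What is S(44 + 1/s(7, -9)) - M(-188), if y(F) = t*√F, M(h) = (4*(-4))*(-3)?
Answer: -48 - 9*√3565/14260 ≈ -48.038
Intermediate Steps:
M(h) = 48 (M(h) = -16*(-3) = 48)
y(F) = -4*√F
S(B) = -1/(4*√B) (S(B) = 1/(-4*√B) = -1/(4*√B))
S(44 + 1/s(7, -9)) - M(-188) = -1/(4*√(44 + 1/((-9)²))) - 1*48 = -1/(4*√(44 + 1/81)) - 48 = -9*√3565/14260 - 48 = -48 - 9*√3565/14260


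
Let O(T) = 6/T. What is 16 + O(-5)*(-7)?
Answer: 122/5 ≈ 24.400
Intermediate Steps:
16 + O(-5)*(-7) = 16 + (6/(-5))*(-7) = 16 + (6*(-⅕))*(-7) = 16 - 6/5*(-7) = 16 + 42/5 = 122/5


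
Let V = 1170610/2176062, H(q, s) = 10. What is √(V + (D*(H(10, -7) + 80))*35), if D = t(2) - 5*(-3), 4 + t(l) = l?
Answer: 7*√20190635565405/155433 ≈ 202.36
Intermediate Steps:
t(l) = -4 + l
V = 83615/155433 (V = 1170610*(1/2176062) = 83615/155433 ≈ 0.53795)
D = 13 (D = (-4 + 2) - 5*(-3) = -2 + 15 = 13)
√(V + (D*(H(10, -7) + 80))*35) = √(83615/155433 + (13*(10 + 80))*35) = √(83615/155433 + (13*90)*35) = √(83615/155433 + 1170*35) = √(83615/155433 + 40950) = √(6365064965/155433) = 7*√20190635565405/155433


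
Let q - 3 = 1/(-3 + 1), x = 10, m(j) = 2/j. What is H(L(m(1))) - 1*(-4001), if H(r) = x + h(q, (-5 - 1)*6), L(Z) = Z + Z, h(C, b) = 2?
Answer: 4013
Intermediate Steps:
q = 5/2 (q = 3 + 1/(-3 + 1) = 3 + 1/(-2) = 3 - ½ = 5/2 ≈ 2.5000)
L(Z) = 2*Z
H(r) = 12 (H(r) = 10 + 2 = 12)
H(L(m(1))) - 1*(-4001) = 12 - 1*(-4001) = 12 + 4001 = 4013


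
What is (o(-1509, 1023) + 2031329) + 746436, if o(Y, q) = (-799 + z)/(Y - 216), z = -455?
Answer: 1597215293/575 ≈ 2.7778e+6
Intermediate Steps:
o(Y, q) = -1254/(-216 + Y) (o(Y, q) = (-799 - 455)/(Y - 216) = -1254/(-216 + Y))
(o(-1509, 1023) + 2031329) + 746436 = (-1254/(-216 - 1509) + 2031329) + 746436 = (-1254/(-1725) + 2031329) + 746436 = (-1254*(-1/1725) + 2031329) + 746436 = (418/575 + 2031329) + 746436 = 1168014593/575 + 746436 = 1597215293/575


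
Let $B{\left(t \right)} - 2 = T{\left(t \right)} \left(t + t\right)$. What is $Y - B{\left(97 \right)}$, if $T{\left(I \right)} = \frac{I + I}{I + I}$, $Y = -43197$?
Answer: $-43393$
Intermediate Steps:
$T{\left(I \right)} = 1$ ($T{\left(I \right)} = \frac{2 I}{2 I} = 2 I \frac{1}{2 I} = 1$)
$B{\left(t \right)} = 2 + 2 t$ ($B{\left(t \right)} = 2 + 1 \left(t + t\right) = 2 + 1 \cdot 2 t = 2 + 2 t$)
$Y - B{\left(97 \right)} = -43197 - \left(2 + 2 \cdot 97\right) = -43197 - \left(2 + 194\right) = -43197 - 196 = -43393$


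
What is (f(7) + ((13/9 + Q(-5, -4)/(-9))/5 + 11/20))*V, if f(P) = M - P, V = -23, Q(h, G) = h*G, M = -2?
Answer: 35627/180 ≈ 197.93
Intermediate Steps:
Q(h, G) = G*h
f(P) = -2 - P
(f(7) + ((13/9 + Q(-5, -4)/(-9))/5 + 11/20))*V = ((-2 - 1*7) + ((13/9 - 4*(-5)/(-9))/5 + 11/20))*(-23) = ((-2 - 7) + ((13*(⅑) + 20*(-⅑))*(⅕) + 11*(1/20)))*(-23) = (-9 + ((13/9 - 20/9)*(⅕) + 11/20))*(-23) = (-9 + (-7/9*⅕ + 11/20))*(-23) = (-9 + (-7/45 + 11/20))*(-23) = (-9 + 71/180)*(-23) = -1549/180*(-23) = 35627/180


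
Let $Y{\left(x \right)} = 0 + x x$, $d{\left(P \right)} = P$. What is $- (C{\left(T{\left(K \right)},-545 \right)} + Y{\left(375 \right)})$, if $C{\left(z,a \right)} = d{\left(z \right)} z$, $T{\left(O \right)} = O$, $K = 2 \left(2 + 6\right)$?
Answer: $-140881$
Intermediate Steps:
$K = 16$ ($K = 2 \cdot 8 = 16$)
$C{\left(z,a \right)} = z^{2}$ ($C{\left(z,a \right)} = z z = z^{2}$)
$Y{\left(x \right)} = x^{2}$ ($Y{\left(x \right)} = 0 + x^{2} = x^{2}$)
$- (C{\left(T{\left(K \right)},-545 \right)} + Y{\left(375 \right)}) = - (16^{2} + 375^{2}) = - (256 + 140625) = \left(-1\right) 140881 = -140881$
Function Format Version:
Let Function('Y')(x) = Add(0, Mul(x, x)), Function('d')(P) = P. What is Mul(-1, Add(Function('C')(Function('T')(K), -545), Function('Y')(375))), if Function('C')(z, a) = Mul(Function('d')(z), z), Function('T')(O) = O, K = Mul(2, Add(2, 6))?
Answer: -140881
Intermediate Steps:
K = 16 (K = Mul(2, 8) = 16)
Function('C')(z, a) = Pow(z, 2) (Function('C')(z, a) = Mul(z, z) = Pow(z, 2))
Function('Y')(x) = Pow(x, 2) (Function('Y')(x) = Add(0, Pow(x, 2)) = Pow(x, 2))
Mul(-1, Add(Function('C')(Function('T')(K), -545), Function('Y')(375))) = Mul(-1, Add(Pow(16, 2), Pow(375, 2))) = Mul(-1, Add(256, 140625)) = Mul(-1, 140881) = -140881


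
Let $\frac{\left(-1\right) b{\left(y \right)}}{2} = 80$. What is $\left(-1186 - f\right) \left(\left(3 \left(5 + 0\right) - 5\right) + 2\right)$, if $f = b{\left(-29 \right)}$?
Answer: $-12312$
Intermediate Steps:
$b{\left(y \right)} = -160$ ($b{\left(y \right)} = \left(-2\right) 80 = -160$)
$f = -160$
$\left(-1186 - f\right) \left(\left(3 \left(5 + 0\right) - 5\right) + 2\right) = \left(-1186 - -160\right) \left(\left(3 \left(5 + 0\right) - 5\right) + 2\right) = \left(-1186 + 160\right) \left(\left(3 \cdot 5 - 5\right) + 2\right) = - 1026 \left(\left(15 - 5\right) + 2\right) = - 1026 \left(10 + 2\right) = \left(-1026\right) 12 = -12312$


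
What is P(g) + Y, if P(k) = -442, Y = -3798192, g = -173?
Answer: -3798634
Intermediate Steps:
P(g) + Y = -442 - 3798192 = -3798634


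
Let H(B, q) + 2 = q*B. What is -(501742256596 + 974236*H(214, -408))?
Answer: -416677814492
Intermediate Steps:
H(B, q) = -2 + B*q (H(B, q) = -2 + q*B = -2 + B*q)
-(501742256596 + 974236*H(214, -408)) = -(501740308124 - 85062493632) = -974236/(1/(515011 + (-2 - 87312))) = -974236/(1/(515011 - 87314)) = -974236/(1/427697) = -974236/1/427697 = -974236*427697 = -416677814492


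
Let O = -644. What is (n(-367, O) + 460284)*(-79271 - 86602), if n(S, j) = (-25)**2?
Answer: -76452358557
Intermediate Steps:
n(S, j) = 625
(n(-367, O) + 460284)*(-79271 - 86602) = (625 + 460284)*(-79271 - 86602) = 460909*(-165873) = -76452358557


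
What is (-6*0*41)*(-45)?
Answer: 0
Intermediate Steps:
(-6*0*41)*(-45) = (0*41)*(-45) = 0*(-45) = 0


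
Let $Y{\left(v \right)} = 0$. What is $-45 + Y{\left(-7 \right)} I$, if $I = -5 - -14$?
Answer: $-45$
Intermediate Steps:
$I = 9$ ($I = -5 + 14 = 9$)
$-45 + Y{\left(-7 \right)} I = -45 + 0 \cdot 9 = -45 + 0 = -45$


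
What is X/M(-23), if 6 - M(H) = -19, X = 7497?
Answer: 7497/25 ≈ 299.88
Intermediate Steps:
M(H) = 25 (M(H) = 6 - 1*(-19) = 6 + 19 = 25)
X/M(-23) = 7497/25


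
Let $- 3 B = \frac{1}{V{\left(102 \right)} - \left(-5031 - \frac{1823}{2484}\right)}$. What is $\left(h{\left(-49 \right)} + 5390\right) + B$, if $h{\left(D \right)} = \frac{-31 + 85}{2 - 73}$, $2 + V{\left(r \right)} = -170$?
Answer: $\frac{4619020643456}{857082109} \approx 5389.2$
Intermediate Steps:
$V{\left(r \right)} = -172$ ($V{\left(r \right)} = -2 - 170 = -172$)
$h{\left(D \right)} = - \frac{54}{71}$ ($h{\left(D \right)} = \frac{54}{-71} = 54 \left(- \frac{1}{71}\right) = - \frac{54}{71}$)
$B = - \frac{828}{12071579}$ ($B = - \frac{1}{3 \left(-172 - \left(-5031 - \frac{1823}{2484}\right)\right)} = - \frac{1}{3 \left(-172 + \left(\left(-1290 + 3646 \cdot \frac{1}{4968}\right) + 6321\right)\right)} = - \frac{1}{3 \left(-172 + \left(\left(-1290 + \frac{1823}{2484}\right) + 6321\right)\right)} = - \frac{1}{3 \left(-172 + \left(- \frac{3202537}{2484} + 6321\right)\right)} = - \frac{1}{3 \left(-172 + \frac{12498827}{2484}\right)} = - \frac{1}{3 \cdot \frac{12071579}{2484}} = \left(- \frac{1}{3}\right) \frac{2484}{12071579} = - \frac{828}{12071579} \approx -6.8591 \cdot 10^{-5}$)
$\left(h{\left(-49 \right)} + 5390\right) + B = \left(- \frac{54}{71} + 5390\right) - \frac{828}{12071579} = \frac{382636}{71} - \frac{828}{12071579} = \frac{4619020643456}{857082109}$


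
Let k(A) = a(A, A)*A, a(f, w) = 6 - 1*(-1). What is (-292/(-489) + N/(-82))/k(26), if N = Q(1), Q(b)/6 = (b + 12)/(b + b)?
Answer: 4873/7297836 ≈ 0.00066773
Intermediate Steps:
a(f, w) = 7 (a(f, w) = 6 + 1 = 7)
k(A) = 7*A
Q(b) = 3*(12 + b)/b (Q(b) = 6*((b + 12)/(b + b)) = 6*((12 + b)/((2*b))) = 6*((12 + b)*(1/(2*b))) = 6*((12 + b)/(2*b)) = 3*(12 + b)/b)
N = 39 (N = 3 + 36/1 = 3 + 36*1 = 3 + 36 = 39)
(-292/(-489) + N/(-82))/k(26) = (-292/(-489) + 39/(-82))/((7*26)) = (-292*(-1/489) + 39*(-1/82))/182 = (292/489 - 39/82)*(1/182) = (4873/40098)*(1/182) = 4873/7297836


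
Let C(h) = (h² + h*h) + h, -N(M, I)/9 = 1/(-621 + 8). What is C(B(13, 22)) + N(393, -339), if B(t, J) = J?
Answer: 606879/613 ≈ 990.01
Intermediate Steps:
N(M, I) = 9/613 (N(M, I) = -9/(-621 + 8) = -9/(-613) = -9*(-1/613) = 9/613)
C(h) = h + 2*h² (C(h) = (h² + h²) + h = 2*h² + h = h + 2*h²)
C(B(13, 22)) + N(393, -339) = 22*(1 + 2*22) + 9/613 = 22*(1 + 44) + 9/613 = 22*45 + 9/613 = 990 + 9/613 = 606879/613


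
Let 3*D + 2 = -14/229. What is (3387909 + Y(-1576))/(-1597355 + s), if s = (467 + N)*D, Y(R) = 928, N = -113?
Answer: -776043673/365849991 ≈ -2.1212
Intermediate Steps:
D = -472/687 (D = -⅔ + (-14/229)/3 = -⅔ + (-14*1/229)/3 = -⅔ + (⅓)*(-14/229) = -⅔ - 14/687 = -472/687 ≈ -0.68705)
s = -55696/229 (s = (467 - 113)*(-472/687) = 354*(-472/687) = -55696/229 ≈ -243.21)
(3387909 + Y(-1576))/(-1597355 + s) = (3387909 + 928)/(-1597355 - 55696/229) = 3388837/(-365849991/229) = 3388837*(-229/365849991) = -776043673/365849991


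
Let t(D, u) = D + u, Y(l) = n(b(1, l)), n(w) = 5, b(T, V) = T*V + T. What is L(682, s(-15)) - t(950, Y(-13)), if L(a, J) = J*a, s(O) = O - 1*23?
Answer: -26871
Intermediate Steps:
b(T, V) = T + T*V
s(O) = -23 + O (s(O) = O - 23 = -23 + O)
Y(l) = 5
L(682, s(-15)) - t(950, Y(-13)) = (-23 - 15)*682 - (950 + 5) = -38*682 - 1*955 = -25916 - 955 = -26871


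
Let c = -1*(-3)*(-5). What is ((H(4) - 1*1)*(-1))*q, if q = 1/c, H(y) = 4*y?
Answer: 1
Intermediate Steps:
c = -15 (c = 3*(-5) = -15)
q = -1/15 (q = 1/(-15) = -1/15 ≈ -0.066667)
((H(4) - 1*1)*(-1))*q = ((4*4 - 1*1)*(-1))*(-1/15) = ((16 - 1)*(-1))*(-1/15) = (15*(-1))*(-1/15) = -15*(-1/15) = 1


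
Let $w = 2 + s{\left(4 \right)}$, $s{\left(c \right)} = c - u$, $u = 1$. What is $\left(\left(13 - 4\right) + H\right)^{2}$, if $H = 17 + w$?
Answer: $961$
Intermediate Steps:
$s{\left(c \right)} = -1 + c$ ($s{\left(c \right)} = c - 1 = -1 + c$)
$w = 5$ ($w = 2 + \left(-1 + 4\right) = 2 + 3 = 5$)
$H = 22$ ($H = 17 + 5 = 22$)
$\left(\left(13 - 4\right) + H\right)^{2} = \left(\left(13 - 4\right) + 22\right)^{2} = \left(9 + 22\right)^{2} = 31^{2} = 961$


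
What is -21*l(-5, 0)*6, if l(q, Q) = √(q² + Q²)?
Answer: -630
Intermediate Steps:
l(q, Q) = √(Q² + q²)
-21*l(-5, 0)*6 = -21*√(0² + (-5)²)*6 = -21*√(0 + 25)*6 = -21*√25*6 = -21*5*6 = -105*6 = -630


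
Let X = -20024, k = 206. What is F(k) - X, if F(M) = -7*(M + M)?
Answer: 17140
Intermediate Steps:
F(M) = -14*M
F(k) - X = -14*206 - 1*(-20024) = -2884 + 20024 = 17140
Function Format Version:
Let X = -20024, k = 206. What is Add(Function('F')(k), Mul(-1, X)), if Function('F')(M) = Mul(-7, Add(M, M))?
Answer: 17140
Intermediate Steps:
Function('F')(M) = Mul(-14, M) (Function('F')(M) = Mul(-7, Mul(2, M)) = Mul(-14, M))
Add(Function('F')(k), Mul(-1, X)) = Add(Mul(-14, 206), Mul(-1, -20024)) = Add(-2884, 20024) = 17140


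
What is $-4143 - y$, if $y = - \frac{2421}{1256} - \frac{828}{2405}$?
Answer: $- \frac{12507814767}{3020680} \approx -4140.7$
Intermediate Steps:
$y = - \frac{6862473}{3020680}$ ($y = \left(-2421\right) \frac{1}{1256} - \frac{828}{2405} = - \frac{2421}{1256} - \frac{828}{2405} = - \frac{6862473}{3020680} \approx -2.2718$)
$-4143 - y = -4143 - - \frac{6862473}{3020680} = -4143 + \frac{6862473}{3020680} = - \frac{12507814767}{3020680}$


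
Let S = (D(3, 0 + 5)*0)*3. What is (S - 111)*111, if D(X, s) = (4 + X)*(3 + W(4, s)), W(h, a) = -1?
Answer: -12321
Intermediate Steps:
D(X, s) = 8 + 2*X (D(X, s) = (4 + X)*(3 - 1) = (4 + X)*2 = 8 + 2*X)
S = 0 (S = ((8 + 2*3)*0)*3 = ((8 + 6)*0)*3 = (14*0)*3 = 0*3 = 0)
(S - 111)*111 = (0 - 111)*111 = -111*111 = -12321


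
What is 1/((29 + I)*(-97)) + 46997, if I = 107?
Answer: 619984423/13192 ≈ 46997.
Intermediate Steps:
1/((29 + I)*(-97)) + 46997 = 1/((29 + 107)*(-97)) + 46997 = 1/(136*(-97)) + 46997 = 1/(-13192) + 46997 = -1/13192 + 46997 = 619984423/13192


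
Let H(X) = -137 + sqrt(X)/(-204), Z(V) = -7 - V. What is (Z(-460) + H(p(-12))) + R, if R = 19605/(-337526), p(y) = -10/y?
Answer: 106638611/337526 - sqrt(30)/1224 ≈ 315.94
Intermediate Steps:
R = -19605/337526 (R = 19605*(-1/337526) = -19605/337526 ≈ -0.058084)
H(X) = -137 - sqrt(X)/204
(Z(-460) + H(p(-12))) + R = ((-7 - 1*(-460)) + (-137 - sqrt(10)*sqrt(-1/(-12))/204)) - 19605/337526 = ((-7 + 460) + (-137 - sqrt(30)/6/204)) - 19605/337526 = (453 + (-137 - sqrt(30)/1224)) - 19605/337526 = (316 - sqrt(30)/1224) - 19605/337526 = 106638611/337526 - sqrt(30)/1224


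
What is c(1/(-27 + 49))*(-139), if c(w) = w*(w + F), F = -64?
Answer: 195573/484 ≈ 404.08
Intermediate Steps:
c(w) = w*(-64 + w) (c(w) = w*(w - 64) = w*(-64 + w))
c(1/(-27 + 49))*(-139) = ((-64 + 1/(-27 + 49))/(-27 + 49))*(-139) = ((-64 + 1/22)/22)*(-139) = ((1/22)*(-1407/22))*(-139) = -1407/484*(-139) = 195573/484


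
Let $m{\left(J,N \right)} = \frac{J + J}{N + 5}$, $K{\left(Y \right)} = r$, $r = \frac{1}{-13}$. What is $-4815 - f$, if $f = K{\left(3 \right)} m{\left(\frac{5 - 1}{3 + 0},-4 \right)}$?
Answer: $- \frac{187777}{39} \approx -4814.8$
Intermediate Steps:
$r = - \frac{1}{13} \approx -0.076923$
$K{\left(Y \right)} = - \frac{1}{13}$
$m{\left(J,N \right)} = \frac{2 J}{5 + N}$
$f = - \frac{8}{39}$ ($f = - \frac{2 \frac{5 - 1}{3 + 0} \frac{1}{5 - 4}}{13} = - \frac{2 \cdot \frac{4}{3} \cdot 1^{-1}}{13} = - \frac{2 \cdot 4 \cdot \frac{1}{3} \cdot 1}{13} = - \frac{2 \cdot \frac{4}{3} \cdot 1}{13} = \left(- \frac{1}{13}\right) \frac{8}{3} = - \frac{8}{39} \approx -0.20513$)
$-4815 - f = -4815 - - \frac{8}{39} = -4815 + \frac{8}{39} = - \frac{187777}{39}$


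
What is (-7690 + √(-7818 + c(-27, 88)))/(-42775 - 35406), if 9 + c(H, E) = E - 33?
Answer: 7690/78181 - 2*I*√1943/78181 ≈ 0.098361 - 0.0011276*I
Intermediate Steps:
c(H, E) = -42 + E (c(H, E) = -9 + (E - 33) = -9 + (-33 + E) = -42 + E)
(-7690 + √(-7818 + c(-27, 88)))/(-42775 - 35406) = (-7690 + √(-7818 + (-42 + 88)))/(-42775 - 35406) = (-7690 + √(-7818 + 46))/(-78181) = (-7690 + √(-7772))*(-1/78181) = (-7690 + 2*I*√1943)*(-1/78181) = 7690/78181 - 2*I*√1943/78181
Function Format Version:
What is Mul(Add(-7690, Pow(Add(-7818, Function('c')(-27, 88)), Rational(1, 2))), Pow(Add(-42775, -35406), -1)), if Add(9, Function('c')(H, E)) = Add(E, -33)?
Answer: Add(Rational(7690, 78181), Mul(Rational(-2, 78181), I, Pow(1943, Rational(1, 2)))) ≈ Add(0.098361, Mul(-0.0011276, I))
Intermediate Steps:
Function('c')(H, E) = Add(-42, E) (Function('c')(H, E) = Add(-9, Add(E, -33)) = Add(-9, Add(-33, E)) = Add(-42, E))
Mul(Add(-7690, Pow(Add(-7818, Function('c')(-27, 88)), Rational(1, 2))), Pow(Add(-42775, -35406), -1)) = Mul(Add(-7690, Pow(Add(-7818, Add(-42, 88)), Rational(1, 2))), Pow(Add(-42775, -35406), -1)) = Mul(Add(-7690, Pow(Add(-7818, 46), Rational(1, 2))), Pow(-78181, -1)) = Mul(Add(-7690, Pow(-7772, Rational(1, 2))), Rational(-1, 78181)) = Mul(Add(-7690, Mul(2, I, Pow(1943, Rational(1, 2)))), Rational(-1, 78181)) = Add(Rational(7690, 78181), Mul(Rational(-2, 78181), I, Pow(1943, Rational(1, 2))))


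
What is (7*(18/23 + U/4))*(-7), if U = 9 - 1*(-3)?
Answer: -4263/23 ≈ -185.35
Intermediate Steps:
U = 12 (U = 9 + 3 = 12)
(7*(18/23 + U/4))*(-7) = (7*(18/23 + 12/4))*(-7) = (7*(18*(1/23) + 12*(1/4)))*(-7) = (7*(18/23 + 3))*(-7) = (7*(87/23))*(-7) = (609/23)*(-7) = -4263/23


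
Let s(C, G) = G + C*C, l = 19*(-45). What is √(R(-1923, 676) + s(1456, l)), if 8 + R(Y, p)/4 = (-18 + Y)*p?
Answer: I*√3129415 ≈ 1769.0*I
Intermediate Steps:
R(Y, p) = -32 + 4*p*(-18 + Y) (R(Y, p) = -32 + 4*((-18 + Y)*p) = -32 + 4*(p*(-18 + Y)) = -32 + 4*p*(-18 + Y))
l = -855
s(C, G) = G + C²
√(R(-1923, 676) + s(1456, l)) = √((-32 - 72*676 + 4*(-1923)*676) + (-855 + 1456²)) = √((-32 - 48672 - 5199792) + (-855 + 2119936)) = √(-5248496 + 2119081) = √(-3129415) = I*√3129415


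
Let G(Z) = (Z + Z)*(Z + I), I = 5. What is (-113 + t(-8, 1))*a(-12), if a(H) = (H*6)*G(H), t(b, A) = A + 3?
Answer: 1318464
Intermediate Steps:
t(b, A) = 3 + A
G(Z) = 2*Z*(5 + Z) (G(Z) = (Z + Z)*(Z + 5) = (2*Z)*(5 + Z) = 2*Z*(5 + Z))
a(H) = 12*H**2*(5 + H) (a(H) = (H*6)*(2*H*(5 + H)) = (6*H)*(2*H*(5 + H)) = 12*H**2*(5 + H))
(-113 + t(-8, 1))*a(-12) = (-113 + (3 + 1))*(12*(-12)**2*(5 - 12)) = (-113 + 4)*(12*144*(-7)) = -109*(-12096) = 1318464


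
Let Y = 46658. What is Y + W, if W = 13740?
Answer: 60398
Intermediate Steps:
Y + W = 46658 + 13740 = 60398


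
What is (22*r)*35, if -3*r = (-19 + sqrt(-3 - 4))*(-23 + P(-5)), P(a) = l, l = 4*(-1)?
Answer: -131670 + 6930*I*sqrt(7) ≈ -1.3167e+5 + 18335.0*I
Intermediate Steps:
l = -4
P(a) = -4
r = -171 + 9*I*sqrt(7) (r = -(-19 + sqrt(-3 - 4))*(-23 - 4)/3 = -(-19 + sqrt(-7))*(-27)/3 = -(-19 + I*sqrt(7))*(-27)/3 = -(513 - 27*I*sqrt(7))/3 = -171 + 9*I*sqrt(7) ≈ -171.0 + 23.812*I)
(22*r)*35 = (22*(-171 + 9*I*sqrt(7)))*35 = (-3762 + 198*I*sqrt(7))*35 = -131670 + 6930*I*sqrt(7)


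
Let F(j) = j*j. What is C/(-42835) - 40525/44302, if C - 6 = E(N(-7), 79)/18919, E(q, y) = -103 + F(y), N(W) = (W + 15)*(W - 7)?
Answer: -2526659460733/2761702727710 ≈ -0.91489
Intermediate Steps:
F(j) = j**2
N(W) = (-7 + W)*(15 + W) (N(W) = (15 + W)*(-7 + W) = (-7 + W)*(15 + W))
E(q, y) = -103 + y**2
C = 119652/18919 (C = 6 + (-103 + 79**2)/18919 = 6 + (-103 + 6241)*(1/18919) = 6 + 6138*(1/18919) = 6 + 6138/18919 = 119652/18919 ≈ 6.3244)
C/(-42835) - 40525/44302 = (119652/18919)/(-42835) - 40525/44302 = (119652/18919)*(-1/42835) - 40525*1/44302 = -9204/62338105 - 40525/44302 = -2526659460733/2761702727710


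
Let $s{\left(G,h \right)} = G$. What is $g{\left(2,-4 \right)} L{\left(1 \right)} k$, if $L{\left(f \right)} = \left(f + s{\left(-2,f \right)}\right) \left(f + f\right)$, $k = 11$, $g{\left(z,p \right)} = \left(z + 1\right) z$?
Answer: $-132$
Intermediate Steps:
$g{\left(z,p \right)} = z \left(1 + z\right)$ ($g{\left(z,p \right)} = \left(1 + z\right) z = z \left(1 + z\right)$)
$L{\left(f \right)} = 2 f \left(-2 + f\right)$ ($L{\left(f \right)} = \left(f - 2\right) \left(f + f\right) = \left(-2 + f\right) 2 f = 2 f \left(-2 + f\right)$)
$g{\left(2,-4 \right)} L{\left(1 \right)} k = 2 \left(1 + 2\right) 2 \cdot 1 \left(-2 + 1\right) 11 = 2 \cdot 3 \cdot 2 \cdot 1 \left(-1\right) 11 = 6 \left(-2\right) 11 = \left(-12\right) 11 = -132$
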